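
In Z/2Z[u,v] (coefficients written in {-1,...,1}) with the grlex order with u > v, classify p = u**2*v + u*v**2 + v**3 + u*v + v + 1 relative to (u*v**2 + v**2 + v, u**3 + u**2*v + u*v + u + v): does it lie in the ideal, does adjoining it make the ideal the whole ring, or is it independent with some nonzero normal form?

Adjoining u**2*v + u*v**2 + v**3 + u*v + v + 1 makes the ideal the whole ring: the system is inconsistent.

First compute the reduced Gröbner basis of I by Buchberger's algorithm.
f_1 = u*v**2 + v**2 + v, LT = u*v**2.
f_2 = u**3 + u**2*v + u*v + u + v, LT = u**3.

S(f_1,f_2): lcm = u**3*v**2. S = u**2*v**3 + u**2*v**2 + u*v**3 + u**2*v + u*v**2 + v**3.
  leading term u**2*v**3: subtract (u*v)·f_1 from u**2*v**3 + u**2*v**2 + u*v**3 + u**2*v + u*v**2 + v**3 → u**2*v**2 + u**2*v + v**3
  leading term u**2*v**2: subtract (u)·f_1 from u**2*v**2 + u**2*v + v**3 → u**2*v + u*v**2 + v**3 + u*v
  leading term u**2*v: no divisor's leading term divides it; move u**2*v to the remainder.
  leading term u*v**2: subtract (1)·f_1 from u*v**2 + v**3 + u*v → v**3 + u*v + v**2 + v
  leading term v**3: no divisor's leading term divides it; move v**3 to the remainder.
  leading term u*v: no divisor's leading term divides it; move u*v to the remainder.
  leading term v**2: no divisor's leading term divides it; move v**2 to the remainder.
  leading term v: no divisor's leading term divides it; move v to the remainder.
  remainder u**2*v + v**3 + u*v + v**2 + v ≠ 0; add h_3 = u**2*v + v**3 + u*v + v**2 + v to the basis.

S(f_1,h_3): lcm = u**2*v**2. S = v**4 + v**3 + u*v + v**2.
  leading term v**4: no divisor's leading term divides it; move v**4 to the remainder.
  leading term v**3: no divisor's leading term divides it; move v**3 to the remainder.
  leading term u*v: no divisor's leading term divides it; move u*v to the remainder.
  leading term v**2: no divisor's leading term divides it; move v**2 to the remainder.
  remainder v**4 + v**3 + u*v + v**2 ≠ 0; add h_4 = v**4 + v**3 + u*v + v**2 to the basis.

The other S-polynomials (S(f_2,h_3), S(f_1,h_4), S(f_2,h_4), S(h_3,h_4)) all reduce to 0 modulo the current basis, so we have a Gröbner basis.
Inter-reduce: drop elements whose leading term is divisible by another's, tail-reduce, and make monic.
Reduced Gröbner basis: {v**4 + v**3 + u*v + v**2, u**3 + v**3 + v**2 + u, u**2*v + v**3 + u*v + v**2 + v, u*v**2 + v**2 + v}.
Label its elements g_1 = v**4 + v**3 + u*v + v**2, g_2 = u**3 + v**3 + v**2 + u, g_3 = u**2*v + v**3 + u*v + v**2 + v, g_4 = u*v**2 + v**2 + v.

Reduce p = u**2*v + u*v**2 + v**3 + u*v + v + 1 modulo G:
  leading term u**2*v: subtract (1)·g_3 from u**2*v + u*v**2 + v**3 + u*v + v + 1 → u*v**2 + v**2 + 1
  leading term u*v**2: subtract (1)·g_4 from u*v**2 + v**2 + 1 → v + 1
  leading term v: no divisor's leading term divides it; move v to the remainder.
  leading term 1: no divisor's leading term divides it; move 1 to the remainder.
  normal form = v + 1.
The normal form is nonzero, so p ∉ I. Since p minus its normal form lies in I, I + (p) = I + (r) where r = v + 1; decide whether this ideal is the whole ring.
Run Buchberger on G together with r (pairs among the g_i already reduce to 0 since G is a Gröbner basis):
g_1 = v**4 + v**3 + u*v + v**2, LT = v**4.
g_2 = u**3 + v**3 + v**2 + u, LT = u**3.
g_3 = u**2*v + v**3 + u*v + v**2 + v, LT = u**2*v.
g_4 = u*v**2 + v**2 + v, LT = u*v**2.
r = v + 1, LT = v.

S(g_1,r): lcm = v**4. S = u*v + v**2.
  leading term u*v: subtract (u)·r from u*v + v**2 → v**2 + u
  leading term v**2: subtract (v)·r from v**2 + u → u + v
  leading term u: no divisor's leading term divides it; move u to the remainder.
  leading term v: subtract (1)·r from v → 1
  leading term 1: no divisor's leading term divides it; move 1 to the remainder.
  remainder u + 1 ≠ 0; add m_6 = u + 1 to the basis.

S(g_3,r): lcm = u**2*v. S = v**3 + u**2 + u*v + v**2 + v.
  leading term v**3: subtract (v**2)·r from v**3 + u**2 + u*v + v**2 + v → u**2 + u*v + v
  leading term u**2: subtract (u)·m_6 from u**2 + u*v + v → u*v + u + v
  leading term u*v: subtract (u)·r from u*v + u + v → v
  leading term v: subtract (1)·r from v → 1
  leading term 1: no divisor's leading term divides it; move 1 to the remainder.
  remainder 1 ≠ 0; add m_7 = 1 to the basis.

The other S-polynomials (S(g_1,g_2), S(g_1,g_3), S(g_1,g_4), S(g_2,g_3), S(g_2,g_4), S(g_2,r), S(g_3,g_4), S(g_4,r), S(g_1,m_6), S(g_2,m_6), S(g_3,m_6), S(g_4,m_6), S(r,m_6), S(g_1,m_7), S(g_2,m_7), S(g_3,m_7), S(g_4,m_7), S(r,m_7), S(m_6,m_7)) all reduce to 0 modulo the current basis, so we have a Gröbner basis.
Inter-reduce: drop elements whose leading term is divisible by another's, tail-reduce, and make monic.
Reduced Gröbner basis: {1}.
The reduced Gröbner basis of I + (p) is {1}: the ideal is the whole ring, so the enlarged system has no common solution — adjoining p is inconsistent.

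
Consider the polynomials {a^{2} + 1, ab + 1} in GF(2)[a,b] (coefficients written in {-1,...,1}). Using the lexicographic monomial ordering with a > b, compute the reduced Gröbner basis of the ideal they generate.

G = {a + b, b^{2} + 1}

f_1 = a^{2} + 1, LT = a^{2}.
f_2 = ab + 1, LT = ab.

S(f_1,f_2): lcm = a^{2}b. S = a + b.
  reduce S modulo (f_1, f_2):
  remainder a + b ≠ 0; add g_3 = a + b to the basis.

S(f_2,g_3): lcm = ab. S = b^{2} + 1.
  reduce S modulo (f_1, f_2, g_3):
  remainder b^{2} + 1 ≠ 0; add g_4 = b^{2} + 1 to the basis.

The other S-polynomials (S(f_1,g_3), S(f_1,g_4), S(f_2,g_4), S(g_3,g_4)) all reduce to 0 modulo the current basis, so we have a Gröbner basis.
Inter-reduce: drop elements whose leading term is divisible by another's, tail-reduce, and make monic.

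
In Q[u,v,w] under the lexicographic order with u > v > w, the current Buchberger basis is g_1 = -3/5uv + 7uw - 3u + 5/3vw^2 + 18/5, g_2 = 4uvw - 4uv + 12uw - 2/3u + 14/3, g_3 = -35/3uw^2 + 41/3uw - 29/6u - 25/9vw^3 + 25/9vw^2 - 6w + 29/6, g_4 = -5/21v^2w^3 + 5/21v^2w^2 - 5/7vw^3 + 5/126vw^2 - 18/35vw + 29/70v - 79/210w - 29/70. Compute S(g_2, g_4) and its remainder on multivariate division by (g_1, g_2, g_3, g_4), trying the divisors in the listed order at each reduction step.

lcm(LM(g_2), LM(g_4)) = uv^2w^3.
S = (lcm/LT(g_2))·g_2 − (lcm/LT(g_4))·g_4 = -54/25uvw + 87/50uv - 79/50uw - 87/50u + 7/6vw^2.
Reduce S modulo (g_1, g_2, g_3, g_4) in that order:
  leading term uvw: subtract (18/5w)·g_1 from -54/25uvw + 87/50uv - 79/50uw - 87/50u + 7/6vw^2 → 87/50uv - 126/5uw^2 + 461/50uw - 87/50u - 6vw^3 + 7/6vw^2 - 324/25w
  leading term uv: subtract (-29/10)·g_1 from 87/50uv - 126/5uw^2 + 461/50uw - 87/50u - 6vw^3 + 7/6vw^2 - 324/25w → -126/5uw^2 + 738/25uw - 261/25u - 6vw^3 + 6vw^2 - 324/25w + 261/25
  leading term uw^2: subtract (54/25)·g_3 from -126/5uw^2 + 738/25uw - 261/25u - 6vw^3 + 6vw^2 - 324/25w + 261/25 → 0
The remainder is 0, so this S-polynomial contributes no new basis element.
An S-polynomial is built so that the two leading terms cancel; whether anything survives reduction is exactly the Gröbner-basis criterion.

S(g_2, g_4) = -54/25uvw + 87/50uv - 79/50uw - 87/50u + 7/6vw^2; remainder on division = 0.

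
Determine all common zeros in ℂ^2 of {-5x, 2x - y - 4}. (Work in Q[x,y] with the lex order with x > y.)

Compute a lex Gröbner basis by Buchberger's algorithm.
f_1 = -5x, LT = x.
f_2 = 2x - y - 4, LT = x.

S(f_1,f_2): lcm = x. S = \tfrac{1}{2}y + 2.
  reduce S modulo (f_1, f_2):
  remainder \tfrac{1}{2}y + 2 ≠ 0; add h_3 = \tfrac{1}{2}y + 2 to the basis.

The other S-polynomials (S(f_1,h_3), S(f_2,h_3)) all reduce to 0 modulo the current basis, so we have a Gröbner basis.
Inter-reduce: drop elements whose leading term is divisible by another's, tail-reduce, and make monic.
Reduced Gröbner basis: {x, y + 4}.

Elimination: the polynomial y + 4 lies in the elimination ideal for y, so y ∈ {-4}. For each such y, the remaining basis elements (now univariate) give the rest of the solution.
  y = -4: the earlier basis element becomes x = 0, giving x = 0 — point (0, -4).
A lex Gröbner basis triangularizes the system, enabling back-substitution.

{(0, -4)}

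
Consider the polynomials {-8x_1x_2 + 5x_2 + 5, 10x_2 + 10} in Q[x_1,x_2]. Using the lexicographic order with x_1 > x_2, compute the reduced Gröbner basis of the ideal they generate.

G = {x_1, x_2 + 1}

f_1 = -8x_1x_2 + 5x_2 + 5, LT = x_1x_2.
f_2 = 10x_2 + 10, LT = x_2.

S(f_1,f_2): lcm = x_1x_2. S = -x_1 - 5/8x_2 - 5/8.
  reduce S modulo (f_1, f_2):
  remainder -x_1 ≠ 0; add g_3 = -x_1 to the basis.

The other S-polynomials (S(f_1,g_3), S(f_2,g_3)) all reduce to 0 modulo the current basis, so we have a Gröbner basis.
Inter-reduce: drop elements whose leading term is divisible by another's, tail-reduce, and make monic.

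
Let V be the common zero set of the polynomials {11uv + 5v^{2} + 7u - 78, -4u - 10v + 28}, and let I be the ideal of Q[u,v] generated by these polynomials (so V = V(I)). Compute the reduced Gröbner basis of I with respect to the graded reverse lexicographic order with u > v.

f_1 = 11uv + 5v^{2} + 7u - 78, LT = uv.
f_2 = -4u - 10v + 28, LT = u.

S(f_1,f_2): lcm = uv. S = -\tfrac{45}{22}v^{2} + \tfrac{7}{11}u + 7v - \tfrac{78}{11}.
  reduce S modulo (f_1, f_2):
  remainder -\tfrac{45}{22}v^{2} + \tfrac{119}{22}v - \tfrac{29}{11} ≠ 0; add g_3 = -\tfrac{45}{22}v^{2} + \tfrac{119}{22}v - \tfrac{29}{11} to the basis.

The other S-polynomials (S(f_1,g_3), S(f_2,g_3)) all reduce to 0 modulo the current basis, so we have a Gröbner basis.
Inter-reduce: drop elements whose leading term is divisible by another's, tail-reduce, and make monic.

G = {v^{2} - \tfrac{119}{45}v + \tfrac{58}{45}, u + \tfrac{5}{2}v - 7}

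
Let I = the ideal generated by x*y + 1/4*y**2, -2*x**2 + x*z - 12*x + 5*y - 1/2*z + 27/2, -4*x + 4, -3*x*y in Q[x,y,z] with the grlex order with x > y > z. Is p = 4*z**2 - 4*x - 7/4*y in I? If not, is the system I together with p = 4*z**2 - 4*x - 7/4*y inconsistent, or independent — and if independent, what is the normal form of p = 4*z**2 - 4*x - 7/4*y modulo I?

First compute the reduced Gröbner basis of I by Buchberger's algorithm.
f_1 = x*y + 1/4*y**2, LT = x*y.
f_2 = -2*x**2 + x*z - 12*x + 5*y - 1/2*z + 27/2, LT = x**2.
f_3 = -4*x + 4, LT = x.
f_4 = -3*x*y, LT = x*y.

S(f_1,f_2): lcm = x**2*y. S = 1/4*x*y**2 + 1/2*x*y*z - 6*x*y + 5/2*y**2 - 1/4*y*z + 27/4*y.
  leading term x*y**2: subtract (1/4*y)·f_1 from 1/4*x*y**2 + 1/2*x*y*z - 6*x*y + 5/2*y**2 - 1/4*y*z + 27/4*y → 1/2*x*y*z - 1/16*y**3 - 6*x*y + 5/2*y**2 - 1/4*y*z + 27/4*y
  leading term x*y*z: subtract (1/2*z)·f_1 from 1/2*x*y*z - 1/16*y**3 - 6*x*y + 5/2*y**2 - 1/4*y*z + 27/4*y → -1/16*y**3 - 1/8*y**2*z - 6*x*y + 5/2*y**2 - 1/4*y*z + 27/4*y
  leading term y**3: no divisor's leading term divides it; move -1/16*y**3 to the remainder.
  leading term y**2*z: no divisor's leading term divides it; move -1/8*y**2*z to the remainder.
  leading term x*y: subtract (-6)·f_1 from -6*x*y + 5/2*y**2 - 1/4*y*z + 27/4*y → 4*y**2 - 1/4*y*z + 27/4*y
  leading term y**2: no divisor's leading term divides it; move 4*y**2 to the remainder.
  leading term y*z: no divisor's leading term divides it; move -1/4*y*z to the remainder.
  leading term y: no divisor's leading term divides it; move 27/4*y to the remainder.
  remainder -1/16*y**3 - 1/8*y**2*z + 4*y**2 - 1/4*y*z + 27/4*y ≠ 0; add h_5 = -1/16*y**3 - 1/8*y**2*z + 4*y**2 - 1/4*y*z + 27/4*y to the basis.

S(f_1,f_3): lcm = x*y. S = 1/4*y**2 + y.
  leading term y**2: no divisor's leading term divides it; move 1/4*y**2 to the remainder.
  leading term y: no divisor's leading term divides it; move y to the remainder.
  remainder 1/4*y**2 + y ≠ 0; add h_6 = 1/4*y**2 + y to the basis.

S(f_1,f_4): lcm = x*y. S = 1/4*y**2.
  leading term y**2: subtract (1)·h_6 from 1/4*y**2 → -y
  leading term y: no divisor's leading term divides it; move -y to the remainder.
  remainder -y ≠ 0; add h_7 = -y to the basis.

S(f_2,f_3): lcm = x**2. S = -1/2*x*z + 7*x - 5/2*y + 1/4*z - 27/4.
  leading term x*z: subtract (1/8*z)·f_3 from -1/2*x*z + 7*x - 5/2*y + 1/4*z - 27/4 → 7*x - 5/2*y - 1/4*z - 27/4
  leading term x: subtract (-7/4)·f_3 from 7*x - 5/2*y - 1/4*z - 27/4 → -5/2*y - 1/4*z + 1/4
  leading term y: subtract (5/2)·h_7 from -5/2*y - 1/4*z + 1/4 → -1/4*z + 1/4
  leading term z: no divisor's leading term divides it; move -1/4*z to the remainder.
  leading term 1: no divisor's leading term divides it; move 1/4 to the remainder.
  remainder -1/4*z + 1/4 ≠ 0; add h_8 = -1/4*z + 1/4 to the basis.

The other S-polynomials (S(f_2,f_4), S(f_3,f_4), S(f_1,h_5), S(f_2,h_5), S(f_3,h_5), S(f_4,h_5), S(f_1,h_6), S(f_2,h_6), S(f_3,h_6), S(f_4,h_6), S(h_5,h_6), S(f_1,h_7), S(f_2,h_7), S(f_3,h_7), S(f_4,h_7), S(h_5,h_7), S(h_6,h_7), S(f_1,h_8), S(f_2,h_8), S(f_3,h_8), S(f_4,h_8), S(h_5,h_8), S(h_6,h_8), S(h_7,h_8)) all reduce to 0 modulo the current basis, so we have a Gröbner basis.
Inter-reduce: drop elements whose leading term is divisible by another's, tail-reduce, and make monic.
Reduced Gröbner basis: {x - 1, y, z - 1}.
Label its elements g_1 = x - 1, g_2 = y, g_3 = z - 1.

Reduce p = 4*z**2 - 4*x - 7/4*y modulo G:
  leading term z**2: subtract (4*z)·g_3 from 4*z**2 - 4*x - 7/4*y → -4*x - 7/4*y + 4*z
  leading term x: subtract (-4)·g_1 from -4*x - 7/4*y + 4*z → -7/4*y + 4*z - 4
  leading term y: subtract (-7/4)·g_2 from -7/4*y + 4*z - 4 → 4*z - 4
  leading term z: subtract (4)·g_3 from 4*z - 4 → 0
  normal form = 0.
Since the normal form is 0, p ∈ I.

4*z**2 - 4*x - 7/4*y lies in I (it reduces to 0).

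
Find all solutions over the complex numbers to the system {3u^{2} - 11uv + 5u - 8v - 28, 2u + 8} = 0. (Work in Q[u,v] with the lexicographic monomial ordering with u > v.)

{(-4, 0)}

Compute a lex Gröbner basis by Buchberger's algorithm.
f_1 = 3u^{2} - 11uv + 5u - 8v - 28, LT = u^{2}.
f_2 = 2u + 8, LT = u.

S(f_1,f_2): lcm = u^{2}. S = -\tfrac{11}{3}uv - \tfrac{7}{3}u - \tfrac{8}{3}v - \tfrac{28}{3}.
  reduce S modulo (f_1, f_2):
  remainder 12v ≠ 0; add h_3 = 12v to the basis.

The other S-polynomials (S(f_1,h_3), S(f_2,h_3)) all reduce to 0 modulo the current basis, so we have a Gröbner basis.
Inter-reduce: drop elements whose leading term is divisible by another's, tail-reduce, and make monic.
Reduced Gröbner basis: {u + 4, v}.

Since the basis is lex-ordered, v is univariate in v. Its roots are {0}. Back-substituting each root into the other basis elements fixes the other coordinates.
  v = 0: the earlier basis element becomes u + 4 = 0, giving u = -4 — point (-4, 0).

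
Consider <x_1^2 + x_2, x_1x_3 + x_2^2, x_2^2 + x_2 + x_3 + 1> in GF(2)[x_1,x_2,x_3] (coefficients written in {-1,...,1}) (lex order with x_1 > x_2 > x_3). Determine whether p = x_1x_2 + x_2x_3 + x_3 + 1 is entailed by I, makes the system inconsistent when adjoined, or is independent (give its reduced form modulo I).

First compute the reduced Gröbner basis of I by Buchberger's algorithm.
f_1 = x_1^2 + x_2, LT = x_1^2.
f_2 = x_1x_3 + x_2^2, LT = x_1x_3.
f_3 = x_2^2 + x_2 + x_3 + 1, LT = x_2^2.

S(f_1,f_2): lcm = x_1^2x_3. S = x_1x_2^2 + x_2x_3.
  leading term x_1x_2^2: subtract (x_1)·f_3 from x_1x_2^2 + x_2x_3 → x_1x_2 + x_1x_3 + x_1 + x_2x_3
  leading term x_1x_2: no divisor's leading term divides it; move x_1x_2 to the remainder.
  leading term x_1x_3: subtract (1)·f_2 from x_1x_3 + x_1 + x_2x_3 → x_1 + x_2^2 + x_2x_3
  leading term x_1: no divisor's leading term divides it; move x_1 to the remainder.
  leading term x_2^2: subtract (1)·f_3 from x_2^2 + x_2x_3 → x_2x_3 + x_2 + x_3 + 1
  leading term x_2x_3: no divisor's leading term divides it; move x_2x_3 to the remainder.
  leading term x_2: no divisor's leading term divides it; move x_2 to the remainder.
  leading term x_3: no divisor's leading term divides it; move x_3 to the remainder.
  leading term 1: no divisor's leading term divides it; move 1 to the remainder.
  remainder x_1x_2 + x_1 + x_2x_3 + x_2 + x_3 + 1 ≠ 0; add h_4 = x_1x_2 + x_1 + x_2x_3 + x_2 + x_3 + 1 to the basis.

S(f_2,h_4): lcm = x_1x_2x_3. S = x_1x_3 + x_2^3 + x_2x_3^2 + x_2x_3 + x_3^2 + x_3.
  leading term x_1x_3: subtract (1)·f_2 from x_1x_3 + x_2^3 + x_2x_3^2 + x_2x_3 + x_3^2 + x_3 → x_2^3 + x_2^2 + x_2x_3^2 + x_2x_3 + x_3^2 + x_3
  leading term x_2^3: subtract (x_2)·f_3 from x_2^3 + x_2^2 + x_2x_3^2 + x_2x_3 + x_3^2 + x_3 → x_2x_3^2 + x_2 + x_3^2 + x_3
  leading term x_2x_3^2: no divisor's leading term divides it; move x_2x_3^2 to the remainder.
  leading term x_2: no divisor's leading term divides it; move x_2 to the remainder.
  leading term x_3^2: no divisor's leading term divides it; move x_3^2 to the remainder.
  leading term x_3: no divisor's leading term divides it; move x_3 to the remainder.
  remainder x_2x_3^2 + x_2 + x_3^2 + x_3 ≠ 0; add h_5 = x_2x_3^2 + x_2 + x_3^2 + x_3 to the basis.

S(f_3,h_4): lcm = x_1x_2^2. S = x_1x_3 + x_1 + x_2^2x_3 + x_2^2 + x_2x_3 + x_2.
  leading term x_1x_3: subtract (1)·f_2 from x_1x_3 + x_1 + x_2^2x_3 + x_2^2 + x_2x_3 + x_2 → x_1 + x_2^2x_3 + x_2x_3 + x_2
  leading term x_1: no divisor's leading term divides it; move x_1 to the remainder.
  leading term x_2^2x_3: subtract (x_3)·f_3 from x_2^2x_3 + x_2x_3 + x_2 → x_2 + x_3^2 + x_3
  leading term x_2: no divisor's leading term divides it; move x_2 to the remainder.
  leading term x_3^2: no divisor's leading term divides it; move x_3^2 to the remainder.
  leading term x_3: no divisor's leading term divides it; move x_3 to the remainder.
  remainder x_1 + x_2 + x_3^2 + x_3 ≠ 0; add h_6 = x_1 + x_2 + x_3^2 + x_3 to the basis.

S(f_3,h_5): lcm = x_2^2x_3^2. S = x_2^2 + x_2x_3 + x_3^3 + x_3^2.
  leading term x_2^2: subtract (1)·f_3 from x_2^2 + x_2x_3 + x_3^3 + x_3^2 → x_2x_3 + x_2 + x_3^3 + x_3^2 + x_3 + 1
  leading term x_2x_3: no divisor's leading term divides it; move x_2x_3 to the remainder.
  leading term x_2: no divisor's leading term divides it; move x_2 to the remainder.
  leading term x_3^3: no divisor's leading term divides it; move x_3^3 to the remainder.
  leading term x_3^2: no divisor's leading term divides it; move x_3^2 to the remainder.
  leading term x_3: no divisor's leading term divides it; move x_3 to the remainder.
  leading term 1: no divisor's leading term divides it; move 1 to the remainder.
  remainder x_2x_3 + x_2 + x_3^3 + x_3^2 + x_3 + 1 ≠ 0; add h_7 = x_2x_3 + x_2 + x_3^3 + x_3^2 + x_3 + 1 to the basis.

S(h_5,h_7): lcm = x_2x_3^2. S = x_2x_3 + x_2 + x_3^4 + x_3^3.
  leading term x_2x_3: subtract (1)·h_7 from x_2x_3 + x_2 + x_3^4 + x_3^3 → x_3^4 + x_3^2 + x_3 + 1
  leading term x_3^4: no divisor's leading term divides it; move x_3^4 to the remainder.
  leading term x_3^2: no divisor's leading term divides it; move x_3^2 to the remainder.
  leading term x_3: no divisor's leading term divides it; move x_3 to the remainder.
  leading term 1: no divisor's leading term divides it; move 1 to the remainder.
  remainder x_3^4 + x_3^2 + x_3 + 1 ≠ 0; add h_8 = x_3^4 + x_3^2 + x_3 + 1 to the basis.

The other S-polynomials (S(f_1,f_3), S(f_2,f_3), S(f_1,h_4), S(f_1,h_5), S(f_2,h_5), S(h_4,h_5), S(f_1,h_6), S(f_2,h_6), S(f_3,h_6), S(h_4,h_6), S(h_5,h_6), S(f_1,h_7), S(f_2,h_7), S(f_3,h_7), S(h_4,h_7), S(h_6,h_7), S(f_1,h_8), S(f_2,h_8), S(f_3,h_8), S(h_4,h_8), S(h_5,h_8), S(h_6,h_8), S(h_7,h_8)) all reduce to 0 modulo the current basis, so we have a Gröbner basis.
Inter-reduce: drop elements whose leading term is divisible by another's, tail-reduce, and make monic.
Reduced Gröbner basis: {x_1 + x_2 + x_3^2 + x_3, x_2^2 + x_2 + x_3 + 1, x_2x_3 + x_2 + x_3^3 + x_3^2 + x_3 + 1, x_3^4 + x_3^2 + x_3 + 1}.
Label its elements g_1 = x_1 + x_2 + x_3^2 + x_3, g_2 = x_2^2 + x_2 + x_3 + 1, g_3 = x_2x_3 + x_2 + x_3^3 + x_3^2 + x_3 + 1, g_4 = x_3^4 + x_3^2 + x_3 + 1.

Reduce p = x_1x_2 + x_2x_3 + x_3 + 1 modulo G:
  leading term x_1x_2: subtract (x_2)·g_1 from x_1x_2 + x_2x_3 + x_3 + 1 → x_2^2 + x_2x_3^2 + x_3 + 1
  leading term x_2^2: subtract (1)·g_2 from x_2^2 + x_2x_3^2 + x_3 + 1 → x_2x_3^2 + x_2
  leading term x_2x_3^2: subtract (x_3)·g_3 from x_2x_3^2 + x_2 → x_2x_3 + x_2 + x_3^4 + x_3^3 + x_3^2 + x_3
  leading term x_2x_3: subtract (1)·g_3 from x_2x_3 + x_2 + x_3^4 + x_3^3 + x_3^2 + x_3 → x_3^4 + 1
  leading term x_3^4: subtract (1)·g_4 from x_3^4 + 1 → x_3^2 + x_3
  leading term x_3^2: no divisor's leading term divides it; move x_3^2 to the remainder.
  leading term x_3: no divisor's leading term divides it; move x_3 to the remainder.
  normal form = x_3^2 + x_3.
The normal form is nonzero, so p ∉ I. Since p minus its normal form lies in I, I + (p) = I + (r) where r = x_3^2 + x_3; decide whether this ideal is the whole ring.
Run Buchberger on G together with r (pairs among the g_i already reduce to 0 since G is a Gröbner basis):
g_1 = x_1 + x_2 + x_3^2 + x_3, LT = x_1.
g_2 = x_2^2 + x_2 + x_3 + 1, LT = x_2^2.
g_3 = x_2x_3 + x_2 + x_3^3 + x_3^2 + x_3 + 1, LT = x_2x_3.
g_4 = x_3^4 + x_3^2 + x_3 + 1, LT = x_3^4.
r = x_3^2 + x_3, LT = x_3^2.

S(g_3,r): lcm = x_2x_3^2. S = x_3^4 + x_3^3 + x_3^2 + x_3.
  leading term x_3^4: subtract (1)·g_4 from x_3^4 + x_3^3 + x_3^2 + x_3 → x_3^3 + 1
  leading term x_3^3: subtract (x_3)·r from x_3^3 + 1 → x_3^2 + 1
  leading term x_3^2: subtract (1)·r from x_3^2 + 1 → x_3 + 1
  leading term x_3: no divisor's leading term divides it; move x_3 to the remainder.
  leading term 1: no divisor's leading term divides it; move 1 to the remainder.
  remainder x_3 + 1 ≠ 0; add m_6 = x_3 + 1 to the basis.

The other S-polynomials (S(g_1,g_2), S(g_1,g_3), S(g_1,g_4), S(g_1,r), S(g_2,g_3), S(g_2,g_4), S(g_2,r), S(g_3,g_4), S(g_4,r), S(g_1,m_6), S(g_2,m_6), S(g_3,m_6), S(g_4,m_6), S(r,m_6)) all reduce to 0 modulo the current basis, so we have a Gröbner basis.
Inter-reduce: drop elements whose leading term is divisible by another's, tail-reduce, and make monic.
Reduced Gröbner basis: {x_1 + x_2, x_2^2 + x_2, x_3 + 1}.
The reduced Gröbner basis of I + (p) is {x_1 + x_2, x_2^2 + x_2, x_3 + 1} ≠ {1}, a proper ideal, so the enlarged system stays consistent: p is independent of I, with normal form x_3^2 + x_3.

Ideal membership is decidable via reduction modulo a Gröbner basis.

x_1x_2 + x_2x_3 + x_3 + 1 is independent of I; its normal form modulo I is x_3^2 + x_3.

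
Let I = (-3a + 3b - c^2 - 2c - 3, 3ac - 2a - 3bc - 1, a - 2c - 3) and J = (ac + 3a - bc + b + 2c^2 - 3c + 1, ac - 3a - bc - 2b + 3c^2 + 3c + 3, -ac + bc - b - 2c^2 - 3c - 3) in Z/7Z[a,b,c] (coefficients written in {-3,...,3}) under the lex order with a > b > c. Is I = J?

Yes, the ideals are equal.

Two ideals are equal iff their reduced Gröbner bases coincide (the reduced basis is unique for a fixed ordering).
Buchberger on the first generating set:
f_1 = -3a + 3b - c^2 - 2c - 3, LT = a.
f_2 = 3ac - 2a - 3bc - 1, LT = ac.
f_3 = a - 2c - 3, LT = a.

S(f_1,f_2): lcm = ac. S = 3a - 2c^3 + 3c^2 + c - 2.
  leading term a: subtract (-1)·f_1 from 3a - 2c^3 + 3c^2 + c - 2 → 3b - 2c^3 + 2c^2 - c + 2
  leading term b: no divisor's leading term divides it; move 3b to the remainder.
  leading term c^3: no divisor's leading term divides it; move -2c^3 to the remainder.
  leading term c^2: no divisor's leading term divides it; move 2c^2 to the remainder.
  leading term c: no divisor's leading term divides it; move -c to the remainder.
  leading term 1: no divisor's leading term divides it; move 2 to the remainder.
  remainder 3b - 2c^3 + 2c^2 - c + 2 ≠ 0; add g_4 = 3b - 2c^3 + 2c^2 - c + 2 to the basis.

S(f_1,f_3): lcm = a. S = -b - 2c^2 - 2c - 3.
  leading term b: subtract (2)·g_4 from -b - 2c^2 - 2c - 3 → -3c^3 + c^2
  leading term c^3: no divisor's leading term divides it; move -3c^3 to the remainder.
  leading term c^2: no divisor's leading term divides it; move c^2 to the remainder.
  remainder -3c^3 + c^2 ≠ 0; add g_5 = -3c^3 + c^2 to the basis.

The other S-polynomials (S(f_2,f_3), S(f_1,g_4), S(f_2,g_4), S(f_3,g_4), S(f_1,g_5), S(f_2,g_5), S(f_3,g_5), S(g_4,g_5)) all reduce to 0 modulo the current basis, so we have a Gröbner basis.
Inter-reduce: drop elements whose leading term is divisible by another's, tail-reduce, and make monic.
Reduced Gröbner basis: {a - 2c - 3, b + 2c^2 + 2c + 3, c^3 + 2c^2}.

Buchberger on the second generating set:
h_1 = ac + 3a - bc + b + 2c^2 - 3c + 1, LT = ac.
h_2 = ac - 3a - bc - 2b + 3c^2 + 3c + 3, LT = ac.
h_3 = -ac + bc - b - 2c^2 - 3c - 3, LT = ac.

S(h_1,h_2): lcm = ac. S = -a + 3b - c^2 + c - 2.
  leading term a: no divisor's leading term divides it; move -a to the remainder.
  leading term b: no divisor's leading term divides it; move 3b to the remainder.
  leading term c^2: no divisor's leading term divides it; move -c^2 to the remainder.
  leading term c: no divisor's leading term divides it; move c to the remainder.
  leading term 1: no divisor's leading term divides it; move -2 to the remainder.
  remainder -a + 3b - c^2 + c - 2 ≠ 0; add k_4 = -a + 3b - c^2 + c - 2 to the basis.

S(h_1,h_3): lcm = ac. S = 3a + c - 2.
  leading term a: subtract (-3)·k_4 from 3a + c - 2 → 2b - 3c^2 - 3c - 1
  leading term b: no divisor's leading term divides it; move 2b to the remainder.
  leading term c^2: no divisor's leading term divides it; move -3c^2 to the remainder.
  leading term c: no divisor's leading term divides it; move -3c to the remainder.
  leading term 1: no divisor's leading term divides it; move -1 to the remainder.
  remainder 2b - 3c^2 - 3c - 1 ≠ 0; add k_5 = 2b - 3c^2 - 3c - 1 to the basis.

S(h_1,k_4): lcm = ac. S = 3a + 2bc + b - c^3 + 3c^2 + 2c + 1.
  leading term a: subtract (-3)·k_4 from 3a + 2bc + b - c^3 + 3c^2 + 2c + 1 → 2bc + 3b - c^3 - 2c + 2
  leading term bc: subtract (c)·k_5 from 2bc + 3b - c^3 - 2c + 2 → 3b + 2c^3 + 3c^2 - c + 2
  leading term b: subtract (-2)·k_5 from 3b + 2c^3 + 3c^2 - c + 2 → 2c^3 - 3c^2
  leading term c^3: no divisor's leading term divides it; move 2c^3 to the remainder.
  leading term c^2: no divisor's leading term divides it; move -3c^2 to the remainder.
  remainder 2c^3 - 3c^2 ≠ 0; add k_6 = 2c^3 - 3c^2 to the basis.

The other S-polynomials (S(h_2,h_3), S(h_2,k_4), S(h_3,k_4), S(h_1,k_5), S(h_2,k_5), S(h_3,k_5), S(k_4,k_5), S(h_1,k_6), S(h_2,k_6), S(h_3,k_6), S(k_4,k_6), S(k_5,k_6)) all reduce to 0 modulo the current basis, so we have a Gröbner basis.
Inter-reduce: drop elements whose leading term is divisible by another's, tail-reduce, and make monic.
Reduced Gröbner basis: {a - 2c - 3, b + 2c^2 + 2c + 3, c^3 + 2c^2}.

The two bases agree; hence the ideals are identical.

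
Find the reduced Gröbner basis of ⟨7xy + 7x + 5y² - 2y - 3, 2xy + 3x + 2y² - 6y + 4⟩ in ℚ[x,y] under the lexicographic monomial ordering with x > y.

f_1 = 7xy + 7x + 5y² - 2y - 3, LT = xy.
f_2 = 2xy + 3x + 2y² - 6y + 4, LT = xy.

S(f_1,f_2): lcm = xy. S = -½x - 2/7y² + 19/7y - 17/7.
  leading term x: no divisor's leading term divides it; move -½x to the remainder.
  leading term y²: no divisor's leading term divides it; move -2/7y² to the remainder.
  leading term y: no divisor's leading term divides it; move 19/7y to the remainder.
  leading term 1: no divisor's leading term divides it; move -17/7 to the remainder.
  remainder -½x - 2/7y² + 19/7y - 17/7 ≠ 0; add g_3 = -½x - 2/7y² + 19/7y - 17/7 to the basis.

S(f_1,g_3): lcm = xy. S = x - 4/7y³ + 43/7y² - 36/7y - 3/7.
  leading term x: subtract (-2)·g_3 from x - 4/7y³ + 43/7y² - 36/7y - 3/7 → -4/7y³ + 39/7y² + 2/7y - 37/7
  leading term y³: no divisor's leading term divides it; move -4/7y³ to the remainder.
  leading term y²: no divisor's leading term divides it; move 39/7y² to the remainder.
  leading term y: no divisor's leading term divides it; move 2/7y to the remainder.
  leading term 1: no divisor's leading term divides it; move -37/7 to the remainder.
  remainder -4/7y³ + 39/7y² + 2/7y - 37/7 ≠ 0; add g_4 = -4/7y³ + 39/7y² + 2/7y - 37/7 to the basis.

The other S-polynomials (S(f_2,g_3), S(f_1,g_4), S(f_2,g_4), S(g_3,g_4)) all reduce to 0 modulo the current basis, so we have a Gröbner basis.
Inter-reduce: drop elements whose leading term is divisible by another's, tail-reduce, and make monic.

G = {x + 4/7y² - 38/7y + 34/7, y³ - 39/4y² - ½y + 37/4}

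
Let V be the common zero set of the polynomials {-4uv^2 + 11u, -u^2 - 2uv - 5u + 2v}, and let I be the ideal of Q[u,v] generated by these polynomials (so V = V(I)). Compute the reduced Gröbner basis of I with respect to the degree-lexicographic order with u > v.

f_1 = -4uv^2 + 11u, LT = uv^2.
f_2 = -u^2 - 2uv - 5u + 2v, LT = u^2.

S(f_1,f_2): lcm = u^2v^2. S = -2uv^3 - 5uv^2 + 2v^3 - 11/4u^2.
  leading term uv^3: subtract (1/2v)·f_1 from -2uv^3 - 5uv^2 + 2v^3 - 11/4u^2 → -5uv^2 + 2v^3 - 11/4u^2 - 11/2uv
  leading term uv^2: subtract (5/4)·f_1 from -5uv^2 + 2v^3 - 11/4u^2 - 11/2uv → 2v^3 - 11/4u^2 - 11/2uv - 55/4u
  leading term v^3: no divisor's leading term divides it; move 2v^3 to the remainder.
  leading term u^2: subtract (11/4)·f_2 from -11/4u^2 - 11/2uv - 55/4u → -11/2v
  leading term v: no divisor's leading term divides it; move -11/2v to the remainder.
  remainder 2v^3 - 11/2v ≠ 0; add g_3 = 2v^3 - 11/2v to the basis.

S(f_1,g_3): lcm = uv^3. S = 0.
  remainder 0.

S(f_2,g_3): leading monomials are coprime, so the S-polynomial reduces to 0 (Buchberger's first criterion).
Every S-polynomial of the final basis reduces to 0, so we have a Gröbner basis.

G = {uv^2 - 11/4u, v^3 - 11/4v, u^2 + 2uv + 5u - 2v}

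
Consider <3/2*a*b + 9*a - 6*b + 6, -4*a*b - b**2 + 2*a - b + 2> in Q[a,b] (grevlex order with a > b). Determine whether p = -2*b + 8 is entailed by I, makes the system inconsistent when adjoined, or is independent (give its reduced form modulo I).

Adjoining -2*b + 8 makes the ideal the whole ring: the system is inconsistent.

First compute the reduced Gröbner basis of I by Buchberger's algorithm.
f_1 = 3/2*a*b + 9*a - 6*b + 6, LT = a*b.
f_2 = -4*a*b - b**2 + 2*a - b + 2, LT = a*b.

S(f_1,f_2): lcm = a*b. S = -1/4*b**2 + 13/2*a - 17/4*b + 9/2.
  reduce S modulo (f_1, f_2):
  remainder -1/4*b**2 + 13/2*a - 17/4*b + 9/2 ≠ 0; add h_3 = -1/4*b**2 + 13/2*a - 17/4*b + 9/2 to the basis.

S(f_1,h_3): lcm = a*b**2. S = 26*a**2 - 11*a*b - 4*b**2 + 18*a + 4*b.
  reduce S modulo (f_1, f_2, h_3):
  remainder 26*a**2 - 20*a + 28*b - 28 ≠ 0; add h_4 = 26*a**2 - 20*a + 28*b - 28 to the basis.

The other S-polynomials (S(f_2,h_3), S(f_1,h_4), S(f_2,h_4), S(h_3,h_4)) all reduce to 0 modulo the current basis, so we have a Gröbner basis.
Inter-reduce: drop elements whose leading term is divisible by another's, tail-reduce, and make monic.
Reduced Gröbner basis: {a**2 - 10/13*a + 14/13*b - 14/13, a*b + 6*a - 4*b + 4, b**2 - 26*a + 17*b - 18}.
Label its elements g_1 = a**2 - 10/13*a + 14/13*b - 14/13, g_2 = a*b + 6*a - 4*b + 4, g_3 = b**2 - 26*a + 17*b - 18.

Reduce p = -2*b + 8 modulo G:
  leading term b: no divisor's leading term divides it; move -2*b to the remainder.
  leading term 1: no divisor's leading term divides it; move 8 to the remainder.
  normal form = -2*b + 8.
The normal form is nonzero, so p ∉ I. Since p minus its normal form lies in I, I + (p) = I + (r) where r = -2*b + 8; decide whether this ideal is the whole ring.
Run Buchberger on G together with r (pairs among the g_i already reduce to 0 since G is a Gröbner basis):
g_1 = a**2 - 10/13*a + 14/13*b - 14/13, LT = a**2.
g_2 = a*b + 6*a - 4*b + 4, LT = a*b.
g_3 = b**2 - 26*a + 17*b - 18, LT = b**2.
r = -2*b + 8, LT = b.

S(g_2,r): lcm = a*b. S = 10*a - 4*b + 4.
  reduce S modulo (g_1, g_2, g_3, r):
  remainder 10*a - 12 ≠ 0; add m_5 = 10*a - 12 to the basis.

S(g_3,r): lcm = b**2. S = -26*a + 21*b - 18.
  reduce S modulo (g_1, g_2, g_3, r, m_5):
  remainder 174/5 ≠ 0; add m_6 = 174/5 to the basis.

The other S-polynomials (S(g_1,g_2), S(g_1,g_3), S(g_1,r), S(g_2,g_3), S(g_1,m_5), S(g_2,m_5), S(g_3,m_5), S(r,m_5), S(g_1,m_6), S(g_2,m_6), S(g_3,m_6), S(r,m_6), S(m_5,m_6)) all reduce to 0 modulo the current basis, so we have a Gröbner basis.
Inter-reduce: drop elements whose leading term is divisible by another's, tail-reduce, and make monic.
Reduced Gröbner basis: {1}.
The reduced Gröbner basis of I + (p) is {1}: the ideal is the whole ring, so the enlarged system has no common solution — adjoining p is inconsistent.

The remainder on division by a Gröbner basis is unique — it is the normal form.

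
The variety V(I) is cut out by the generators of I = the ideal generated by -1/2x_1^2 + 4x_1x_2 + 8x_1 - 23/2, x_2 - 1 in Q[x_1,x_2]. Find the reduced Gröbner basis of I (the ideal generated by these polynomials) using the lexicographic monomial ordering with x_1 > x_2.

G = {x_1^2 - 24x_1 + 23, x_2 - 1}

The reduced Gröbner basis is the canonical form of the ideal for this ordering.

f_1 = -1/2x_1^2 + 4x_1x_2 + 8x_1 - 23/2, LT = x_1^2.
f_2 = x_2 - 1, LT = x_2.

S(f_1,f_2): leading monomials are coprime, so the S-polynomial reduces to 0 (Buchberger's first criterion).
Every S-polynomial of the final basis reduces to 0, so we have a Gröbner basis.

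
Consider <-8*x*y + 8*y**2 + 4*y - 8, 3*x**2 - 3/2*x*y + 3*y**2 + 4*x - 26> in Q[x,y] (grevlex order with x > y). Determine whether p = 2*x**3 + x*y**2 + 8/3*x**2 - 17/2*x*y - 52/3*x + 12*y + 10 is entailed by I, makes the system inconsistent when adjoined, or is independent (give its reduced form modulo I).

2*x**3 + x*y**2 + 8/3*x**2 - 17/2*x*y - 52/3*x + 12*y + 10 is independent of I; its normal form modulo I is -8*y**2 - x + 8*y + 18.

First compute the reduced Gröbner basis of I by Buchberger's algorithm.
f_1 = -8*x*y + 8*y**2 + 4*y - 8, LT = x*y.
f_2 = 3*x**2 - 3/2*x*y + 3*y**2 + 4*x - 26, LT = x**2.

S(f_1,f_2): lcm = x**2*y. S = -1/2*x*y**2 - y**3 - 11/6*x*y + x + 26/3*y.
  leading term x*y**2: subtract (1/16*y)·f_1 from -1/2*x*y**2 - y**3 - 11/6*x*y + x + 26/3*y → -3/2*y**3 - 11/6*x*y - 1/4*y**2 + x + 55/6*y
  leading term y**3: no divisor's leading term divides it; move -3/2*y**3 to the remainder.
  leading term x*y: subtract (11/48)·f_1 from -11/6*x*y - 1/4*y**2 + x + 55/6*y → -25/12*y**2 + x + 33/4*y + 11/6
  leading term y**2: no divisor's leading term divides it; move -25/12*y**2 to the remainder.
  leading term x: no divisor's leading term divides it; move x to the remainder.
  leading term y: no divisor's leading term divides it; move 33/4*y to the remainder.
  leading term 1: no divisor's leading term divides it; move 11/6 to the remainder.
  remainder -3/2*y**3 - 25/12*y**2 + x + 33/4*y + 11/6 ≠ 0; add h_3 = -3/2*y**3 - 25/12*y**2 + x + 33/4*y + 11/6 to the basis.

The other S-polynomials (S(f_1,h_3), S(f_2,h_3)) all reduce to 0 modulo the current basis, so we have a Gröbner basis.
Inter-reduce: drop elements whose leading term is divisible by another's, tail-reduce, and make monic.
Reduced Gröbner basis: {y**3 + 25/18*y**2 - 2/3*x - 11/2*y - 11/9, x**2 + 1/2*y**2 + 4/3*x - 1/4*y - 49/6, x*y - y**2 - 1/2*y + 1}.
Label its elements g_1 = y**3 + 25/18*y**2 - 2/3*x - 11/2*y - 11/9, g_2 = x**2 + 1/2*y**2 + 4/3*x - 1/4*y - 49/6, g_3 = x*y - y**2 - 1/2*y + 1.

Reduce p = 2*x**3 + x*y**2 + 8/3*x**2 - 17/2*x*y - 52/3*x + 12*y + 10 modulo G:
  leading term x**3: subtract (2*x)·g_2 from 2*x**3 + x*y**2 + 8/3*x**2 - 17/2*x*y - 52/3*x + 12*y + 10 → -8*x*y - x + 12*y + 10
  leading term x*y: subtract (-8)·g_3 from -8*x*y - x + 12*y + 10 → -8*y**2 - x + 8*y + 18
  leading term y**2: no divisor's leading term divides it; move -8*y**2 to the remainder.
  leading term x: no divisor's leading term divides it; move -x to the remainder.
  leading term y: no divisor's leading term divides it; move 8*y to the remainder.
  leading term 1: no divisor's leading term divides it; move 18 to the remainder.
  normal form = -8*y**2 - x + 8*y + 18.
The normal form is nonzero, so p ∉ I. Since p minus its normal form lies in I, I + (p) = I + (r) where r = -8*y**2 - x + 8*y + 18; decide whether this ideal is the whole ring.
Run Buchberger on G together with r (pairs among the g_i already reduce to 0 since G is a Gröbner basis):
g_1 = y**3 + 25/18*y**2 - 2/3*x - 11/2*y - 11/9, LT = y**3.
g_2 = x**2 + 1/2*y**2 + 4/3*x - 1/4*y - 49/6, LT = x**2.
g_3 = x*y - y**2 - 1/2*y + 1, LT = x*y.
r = -8*y**2 - x + 8*y + 18, LT = y**2.

S(g_1,r): lcm = y**3. S = -1/8*x*y + 43/18*y**2 - 2/3*x - 13/4*y - 11/9.
  leading term x*y: subtract (-1/8)·g_3 from -1/8*x*y + 43/18*y**2 - 2/3*x - 13/4*y - 11/9 → 163/72*y**2 - 2/3*x - 53/16*y - 79/72
  leading term y**2: subtract (-163/576)·r from 163/72*y**2 - 2/3*x - 53/16*y - 79/72 → -547/576*x - 151/144*y + 1151/288
  leading term x: no divisor's leading term divides it; move -547/576*x to the remainder.
  leading term y: no divisor's leading term divides it; move -151/144*y to the remainder.
  leading term 1: no divisor's leading term divides it; move 1151/288 to the remainder.
  remainder -547/576*x - 151/144*y + 1151/288 ≠ 0; add m_5 = -547/576*x - 151/144*y + 1151/288 to the basis.

S(g_3,r): lcm = x*y**2. S = -y**3 - 1/8*x**2 + x*y - 1/2*y**2 + 9/4*x + y.
  leading term y**3: subtract (-1)·g_1 from -y**3 - 1/8*x**2 + x*y - 1/2*y**2 + 9/4*x + y → -1/8*x**2 + x*y + 8/9*y**2 + 19/12*x - 9/2*y - 11/9
  leading term x**2: subtract (-1/8)·g_2 from -1/8*x**2 + x*y + 8/9*y**2 + 19/12*x - 9/2*y - 11/9 → x*y + 137/144*y**2 + 7/4*x - 145/32*y - 323/144
  leading term x*y: subtract (1)·g_3 from x*y + 137/144*y**2 + 7/4*x - 145/32*y - 323/144 → 281/144*y**2 + 7/4*x - 129/32*y - 467/144
  leading term y**2: subtract (-281/1152)·r from 281/144*y**2 + 7/4*x - 129/32*y - 467/144 → 1735/1152*x - 599/288*y + 661/576
  leading term x: subtract (-1735/1094)·m_5 from 1735/1152*x - 599/288*y + 661/576 → -98273/26256*y + 98273/13128
  leading term y: no divisor's leading term divides it; move -98273/26256*y to the remainder.
  leading term 1: no divisor's leading term divides it; move 98273/13128 to the remainder.
  remainder -98273/26256*y + 98273/13128 ≠ 0; add m_6 = -98273/26256*y + 98273/13128 to the basis.

The other S-polynomials (S(g_1,g_2), S(g_1,g_3), S(g_2,g_3), S(g_2,r), S(g_1,m_5), S(g_2,m_5), S(g_3,m_5), S(r,m_5), S(g_1,m_6), S(g_2,m_6), S(g_3,m_6), S(r,m_6), S(m_5,m_6)) all reduce to 0 modulo the current basis, so we have a Gröbner basis.
Inter-reduce: drop elements whose leading term is divisible by another's, tail-reduce, and make monic.
Reduced Gröbner basis: {x - 2, y - 2}.
The reduced Gröbner basis of I + (p) is {x - 2, y - 2} ≠ {1}, a proper ideal, so the enlarged system stays consistent: p is independent of I, with normal form -8*y**2 - x + 8*y + 18.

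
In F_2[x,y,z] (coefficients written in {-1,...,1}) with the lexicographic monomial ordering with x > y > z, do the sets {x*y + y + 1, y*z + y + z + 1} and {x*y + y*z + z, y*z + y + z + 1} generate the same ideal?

For a fixed monomial order, each ideal has a unique reduced Gröbner basis; comparing bases decides equality.
Buchberger on the first generating set:
f_1 = x*y + y + 1, LT = x*y.
f_2 = y*z + y + z + 1, LT = y*z.

S(f_1,f_2): lcm = x*y*z. S = x*y + x*z + x + y*z + z.
  leading term x*y: subtract (1)·f_1 from x*y + x*z + x + y*z + z → x*z + x + y*z + y + z + 1
  leading term x*z: no divisor's leading term divides it; move x*z to the remainder.
  leading term x: no divisor's leading term divides it; move x to the remainder.
  leading term y*z: subtract (1)·f_2 from y*z + y + z + 1 → 0
  remainder x*z + x ≠ 0; add g_3 = x*z + x to the basis.

The other S-polynomials (S(f_1,g_3), S(f_2,g_3)) all reduce to 0 modulo the current basis, so we have a Gröbner basis.
Inter-reduce: drop elements whose leading term is divisible by another's, tail-reduce, and make monic.
Reduced Gröbner basis: {x*y + y + 1, x*z + x, y*z + y + z + 1}.

Buchberger on the second generating set:
h_1 = x*y + y*z + z, LT = x*y.
h_2 = y*z + y + z + 1, LT = y*z.

S(h_1,h_2): lcm = x*y*z. S = x*y + x*z + x + y*z**2 + z**2.
  leading term x*y: subtract (1)·h_1 from x*y + x*z + x + y*z**2 + z**2 → x*z + x + y*z**2 + y*z + z**2 + z
  leading term x*z: no divisor's leading term divides it; move x*z to the remainder.
  leading term x: no divisor's leading term divides it; move x to the remainder.
  leading term y*z**2: subtract (z)·h_2 from y*z**2 + y*z + z**2 + z → 0
  remainder x*z + x ≠ 0; add k_3 = x*z + x to the basis.

The other S-polynomials (S(h_1,k_3), S(h_2,k_3)) all reduce to 0 modulo the current basis, so we have a Gröbner basis.
Inter-reduce: drop elements whose leading term is divisible by another's, tail-reduce, and make monic.
Reduced Gröbner basis: {x*y + y + 1, x*z + x, y*z + y + z + 1}.

Same reduced basis, so the two generating sets span the same ideal.
The same test decides containment: I ⊆ J iff every generator of I reduces to 0 modulo a Gröbner basis of J.

Yes, the ideals are equal.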